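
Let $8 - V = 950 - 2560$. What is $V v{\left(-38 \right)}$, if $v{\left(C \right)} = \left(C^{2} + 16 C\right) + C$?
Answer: $1291164$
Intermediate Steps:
$v{\left(C \right)} = C^{2} + 17 C$
$V = 1618$ ($V = 8 - \left(950 - 2560\right) = 8 - -1610 = 8 + 1610 = 1618$)
$V v{\left(-38 \right)} = 1618 \left(- 38 \left(17 - 38\right)\right) = 1618 \left(\left(-38\right) \left(-21\right)\right) = 1618 \cdot 798 = 1291164$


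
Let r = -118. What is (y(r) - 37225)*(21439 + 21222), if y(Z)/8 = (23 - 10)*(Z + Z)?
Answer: -2635127309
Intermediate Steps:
y(Z) = 208*Z (y(Z) = 8*((23 - 10)*(Z + Z)) = 8*(13*(2*Z)) = 8*(26*Z) = 208*Z)
(y(r) - 37225)*(21439 + 21222) = (208*(-118) - 37225)*(21439 + 21222) = (-24544 - 37225)*42661 = -61769*42661 = -2635127309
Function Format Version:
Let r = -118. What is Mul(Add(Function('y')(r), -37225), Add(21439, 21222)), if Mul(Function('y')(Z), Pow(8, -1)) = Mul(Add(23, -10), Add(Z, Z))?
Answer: -2635127309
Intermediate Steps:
Function('y')(Z) = Mul(208, Z) (Function('y')(Z) = Mul(8, Mul(Add(23, -10), Add(Z, Z))) = Mul(8, Mul(13, Mul(2, Z))) = Mul(8, Mul(26, Z)) = Mul(208, Z))
Mul(Add(Function('y')(r), -37225), Add(21439, 21222)) = Mul(Add(Mul(208, -118), -37225), Add(21439, 21222)) = Mul(Add(-24544, -37225), 42661) = Mul(-61769, 42661) = -2635127309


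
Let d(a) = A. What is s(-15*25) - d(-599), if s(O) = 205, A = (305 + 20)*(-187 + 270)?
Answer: -26770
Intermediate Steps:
A = 26975 (A = 325*83 = 26975)
d(a) = 26975
s(-15*25) - d(-599) = 205 - 1*26975 = 205 - 26975 = -26770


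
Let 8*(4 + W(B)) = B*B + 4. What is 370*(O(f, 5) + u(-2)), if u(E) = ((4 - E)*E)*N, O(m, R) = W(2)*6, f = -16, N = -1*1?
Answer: -2220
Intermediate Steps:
N = -1
W(B) = -7/2 + B²/8 (W(B) = -4 + (B*B + 4)/8 = -4 + (B² + 4)/8 = -4 + (4 + B²)/8 = -4 + (½ + B²/8) = -7/2 + B²/8)
O(m, R) = -18 (O(m, R) = (-7/2 + (⅛)*2²)*6 = (-7/2 + (⅛)*4)*6 = (-7/2 + ½)*6 = -3*6 = -18)
u(E) = -E*(4 - E) (u(E) = ((4 - E)*E)*(-1) = (E*(4 - E))*(-1) = -E*(4 - E))
370*(O(f, 5) + u(-2)) = 370*(-18 - 2*(-4 - 2)) = 370*(-18 - 2*(-6)) = 370*(-18 + 12) = 370*(-6) = -2220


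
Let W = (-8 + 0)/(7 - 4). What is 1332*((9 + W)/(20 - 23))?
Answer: -2812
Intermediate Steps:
W = -8/3 ≈ -2.6667
1332*((9 + W)/(20 - 23)) = 1332*((9 - 8/3)/(20 - 23)) = 1332*((19/3)/(-3)) = 1332*((19/3)*(-⅓)) = 1332*(-19/9) = -2812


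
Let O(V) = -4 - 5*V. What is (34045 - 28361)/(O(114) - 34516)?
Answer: -98/605 ≈ -0.16198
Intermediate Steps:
(34045 - 28361)/(O(114) - 34516) = (34045 - 28361)/((-4 - 5*114) - 34516) = 5684/((-4 - 570) - 34516) = 5684/(-574 - 34516) = 5684/(-35090) = 5684*(-1/35090) = -98/605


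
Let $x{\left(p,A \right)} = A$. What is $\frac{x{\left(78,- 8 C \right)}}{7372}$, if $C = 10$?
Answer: $- \frac{20}{1843} \approx -0.010852$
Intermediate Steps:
$\frac{x{\left(78,- 8 C \right)}}{7372} = \frac{\left(-8\right) 10}{7372} = \left(-80\right) \frac{1}{7372} = - \frac{20}{1843}$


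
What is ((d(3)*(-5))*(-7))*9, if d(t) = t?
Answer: 945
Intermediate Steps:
((d(3)*(-5))*(-7))*9 = ((3*(-5))*(-7))*9 = -15*(-7)*9 = 105*9 = 945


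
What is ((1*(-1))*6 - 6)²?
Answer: 144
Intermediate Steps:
((1*(-1))*6 - 6)² = (-1*6 - 6)² = (-6 - 6)² = (-12)² = 144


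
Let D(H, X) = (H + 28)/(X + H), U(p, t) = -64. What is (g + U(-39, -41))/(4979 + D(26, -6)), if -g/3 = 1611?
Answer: -48970/49817 ≈ -0.98300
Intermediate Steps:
D(H, X) = (28 + H)/(H + X)
g = -4833 (g = -3*1611 = -4833)
(g + U(-39, -41))/(4979 + D(26, -6)) = (-4833 - 64)/(4979 + (28 + 26)/(26 - 6)) = -4897/(4979 + 54/20) = -4897/(4979 + (1/20)*54) = -4897/(4979 + 27/10) = -4897/49817/10 = -4897*10/49817 = -48970/49817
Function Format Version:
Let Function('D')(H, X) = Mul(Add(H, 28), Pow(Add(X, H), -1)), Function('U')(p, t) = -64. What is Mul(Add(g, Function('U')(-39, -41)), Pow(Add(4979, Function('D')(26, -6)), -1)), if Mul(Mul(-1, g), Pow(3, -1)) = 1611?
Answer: Rational(-48970, 49817) ≈ -0.98300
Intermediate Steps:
Function('D')(H, X) = Mul(Pow(Add(H, X), -1), Add(28, H)) (Function('D')(H, X) = Mul(Add(28, H), Pow(Add(H, X), -1)) = Mul(Pow(Add(H, X), -1), Add(28, H)))
g = -4833 (g = Mul(-3, 1611) = -4833)
Mul(Add(g, Function('U')(-39, -41)), Pow(Add(4979, Function('D')(26, -6)), -1)) = Mul(Add(-4833, -64), Pow(Add(4979, Mul(Pow(Add(26, -6), -1), Add(28, 26))), -1)) = Mul(-4897, Pow(Add(4979, Mul(Pow(20, -1), 54)), -1)) = Mul(-4897, Pow(Add(4979, Mul(Rational(1, 20), 54)), -1)) = Mul(-4897, Pow(Add(4979, Rational(27, 10)), -1)) = Mul(-4897, Pow(Rational(49817, 10), -1)) = Mul(-4897, Rational(10, 49817)) = Rational(-48970, 49817)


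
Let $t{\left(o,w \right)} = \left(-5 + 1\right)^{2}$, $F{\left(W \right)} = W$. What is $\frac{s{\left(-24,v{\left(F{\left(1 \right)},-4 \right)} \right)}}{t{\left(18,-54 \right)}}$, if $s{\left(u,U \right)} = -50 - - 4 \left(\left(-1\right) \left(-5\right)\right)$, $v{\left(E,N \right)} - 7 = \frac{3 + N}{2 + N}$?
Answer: $- \frac{15}{8} \approx -1.875$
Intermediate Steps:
$t{\left(o,w \right)} = 16$ ($t{\left(o,w \right)} = \left(-4\right)^{2} = 16$)
$v{\left(E,N \right)} = 7 + \frac{3 + N}{2 + N}$
$s{\left(u,U \right)} = -30$ ($s{\left(u,U \right)} = -50 - \left(-4\right) 5 = -50 - -20 = -50 + 20 = -30$)
$\frac{s{\left(-24,v{\left(F{\left(1 \right)},-4 \right)} \right)}}{t{\left(18,-54 \right)}} = - \frac{30}{16} = \left(-30\right) \frac{1}{16} = - \frac{15}{8}$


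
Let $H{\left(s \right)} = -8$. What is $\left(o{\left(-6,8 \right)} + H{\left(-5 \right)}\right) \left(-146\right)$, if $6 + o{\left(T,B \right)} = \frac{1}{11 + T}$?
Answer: $\frac{10074}{5} \approx 2014.8$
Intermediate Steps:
$o{\left(T,B \right)} = -6 + \frac{1}{11 + T}$
$\left(o{\left(-6,8 \right)} + H{\left(-5 \right)}\right) \left(-146\right) = \left(\frac{-65 - -36}{11 - 6} - 8\right) \left(-146\right) = \left(\frac{-65 + 36}{5} - 8\right) \left(-146\right) = \left(\frac{1}{5} \left(-29\right) - 8\right) \left(-146\right) = \left(- \frac{29}{5} - 8\right) \left(-146\right) = \left(- \frac{69}{5}\right) \left(-146\right) = \frac{10074}{5}$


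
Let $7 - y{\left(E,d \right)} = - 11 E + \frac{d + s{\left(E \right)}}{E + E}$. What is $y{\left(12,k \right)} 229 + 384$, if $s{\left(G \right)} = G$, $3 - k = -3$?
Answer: $\frac{128173}{4} \approx 32043.0$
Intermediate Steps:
$k = 6$ ($k = 3 - -3 = 3 + 3 = 6$)
$y{\left(E,d \right)} = 7 + 11 E - \frac{E + d}{2 E}$ ($y{\left(E,d \right)} = 7 - \left(- 11 E + \frac{d + E}{E + E}\right) = 7 - \left(- 11 E + \frac{E + d}{2 E}\right) = 7 + \left(11 E - \frac{E + d}{2 E}\right) = 7 + 11 E - \frac{E + d}{2 E}$)
$y{\left(12,k \right)} 229 + 384 = \left(\frac{13}{2} + 11 \cdot 12 - \frac{3}{12}\right) 229 + 384 = \left(\frac{13}{2} + 132 - 3 \cdot \frac{1}{12}\right) 229 + 384 = \left(\frac{13}{2} + 132 - \frac{1}{4}\right) 229 + 384 = \frac{553}{4} \cdot 229 + 384 = \frac{126637}{4} + 384 = \frac{128173}{4}$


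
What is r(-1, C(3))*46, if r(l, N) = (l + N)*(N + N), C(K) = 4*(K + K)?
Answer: 50784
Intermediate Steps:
C(K) = 8*K (C(K) = 4*(2*K) = 8*K)
r(l, N) = 2*N*(N + l) (r(l, N) = (N + l)*(2*N) = 2*N*(N + l))
r(-1, C(3))*46 = (2*(8*3)*(8*3 - 1))*46 = (2*24*(24 - 1))*46 = (2*24*23)*46 = 1104*46 = 50784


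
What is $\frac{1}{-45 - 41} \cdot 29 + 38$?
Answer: $\frac{3239}{86} \approx 37.663$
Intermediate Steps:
$\frac{1}{-45 - 41} \cdot 29 + 38 = \frac{1}{-86} \cdot 29 + 38 = \left(- \frac{1}{86}\right) 29 + 38 = - \frac{29}{86} + 38 = \frac{3239}{86}$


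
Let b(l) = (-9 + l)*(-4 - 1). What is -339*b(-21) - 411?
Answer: -51261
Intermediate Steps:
b(l) = 45 - 5*l (b(l) = (-9 + l)*(-5) = 45 - 5*l)
-339*b(-21) - 411 = -339*(45 - 5*(-21)) - 411 = -339*(45 + 105) - 411 = -339*150 - 411 = -50850 - 411 = -51261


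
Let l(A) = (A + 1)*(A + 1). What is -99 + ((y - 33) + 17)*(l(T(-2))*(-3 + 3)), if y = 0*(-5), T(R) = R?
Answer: -99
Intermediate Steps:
l(A) = (1 + A)² (l(A) = (1 + A)*(1 + A) = (1 + A)²)
y = 0
-99 + ((y - 33) + 17)*(l(T(-2))*(-3 + 3)) = -99 + ((0 - 33) + 17)*((1 - 2)²*(-3 + 3)) = -99 + (-33 + 17)*((-1)²*0) = -99 - 16*0 = -99 + 0 = -99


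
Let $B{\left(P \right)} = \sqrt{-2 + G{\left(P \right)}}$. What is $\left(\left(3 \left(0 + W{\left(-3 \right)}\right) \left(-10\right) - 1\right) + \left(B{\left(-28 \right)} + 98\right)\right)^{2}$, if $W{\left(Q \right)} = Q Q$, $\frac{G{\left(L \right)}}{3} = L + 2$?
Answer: $29849 - 1384 i \sqrt{5} \approx 29849.0 - 3094.7 i$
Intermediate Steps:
$G{\left(L \right)} = 6 + 3 L$ ($G{\left(L \right)} = 3 \left(L + 2\right) = 3 \left(2 + L\right) = 6 + 3 L$)
$W{\left(Q \right)} = Q^{2}$
$B{\left(P \right)} = \sqrt{4 + 3 P}$ ($B{\left(P \right)} = \sqrt{-2 + \left(6 + 3 P\right)} = \sqrt{4 + 3 P}$)
$\left(\left(3 \left(0 + W{\left(-3 \right)}\right) \left(-10\right) - 1\right) + \left(B{\left(-28 \right)} + 98\right)\right)^{2} = \left(\left(3 \left(0 + \left(-3\right)^{2}\right) \left(-10\right) - 1\right) + \left(\sqrt{4 + 3 \left(-28\right)} + 98\right)\right)^{2} = \left(\left(3 \left(0 + 9\right) \left(-10\right) - 1\right) + \left(\sqrt{4 - 84} + 98\right)\right)^{2} = \left(\left(3 \cdot 9 \left(-10\right) - 1\right) + \left(\sqrt{-80} + 98\right)\right)^{2} = \left(\left(27 \left(-10\right) - 1\right) + \left(4 i \sqrt{5} + 98\right)\right)^{2} = \left(\left(-270 - 1\right) + \left(98 + 4 i \sqrt{5}\right)\right)^{2} = \left(-271 + \left(98 + 4 i \sqrt{5}\right)\right)^{2} = \left(-173 + 4 i \sqrt{5}\right)^{2}$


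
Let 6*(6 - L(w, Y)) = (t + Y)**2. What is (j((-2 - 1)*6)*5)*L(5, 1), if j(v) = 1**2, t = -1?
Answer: 30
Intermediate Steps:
L(w, Y) = 6 - (-1 + Y)**2/6
j(v) = 1
(j((-2 - 1)*6)*5)*L(5, 1) = (1*5)*(6 - (-1 + 1)**2/6) = 5*(6 - 1/6*0**2) = 5*(6 - 1/6*0) = 5*(6 + 0) = 5*6 = 30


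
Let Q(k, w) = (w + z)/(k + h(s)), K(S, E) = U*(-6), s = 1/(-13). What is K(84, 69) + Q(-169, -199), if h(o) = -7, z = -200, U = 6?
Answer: -5937/176 ≈ -33.733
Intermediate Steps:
s = -1/13 ≈ -0.076923
K(S, E) = -36 (K(S, E) = 6*(-6) = -36)
Q(k, w) = (-200 + w)/(-7 + k) (Q(k, w) = (w - 200)/(k - 7) = (-200 + w)/(-7 + k))
K(84, 69) + Q(-169, -199) = -36 + (-200 - 199)/(-7 - 169) = -36 - 399/(-176) = -36 - 1/176*(-399) = -36 + 399/176 = -5937/176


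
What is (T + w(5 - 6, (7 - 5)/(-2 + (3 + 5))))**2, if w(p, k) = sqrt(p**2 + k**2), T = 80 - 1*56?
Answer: (72 + sqrt(10))**2/9 ≈ 627.71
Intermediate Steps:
T = 24 (T = 80 - 56 = 24)
w(p, k) = sqrt(k**2 + p**2)
(T + w(5 - 6, (7 - 5)/(-2 + (3 + 5))))**2 = (24 + sqrt(((7 - 5)/(-2 + (3 + 5)))**2 + (5 - 6)**2))**2 = (24 + sqrt((2/(-2 + 8))**2 + (-1)**2))**2 = (24 + sqrt((2/6)**2 + 1))**2 = (24 + sqrt((2*(1/6))**2 + 1))**2 = (24 + sqrt((1/3)**2 + 1))**2 = (24 + sqrt(1/9 + 1))**2 = (24 + sqrt(10/9))**2 = (24 + sqrt(10)/3)**2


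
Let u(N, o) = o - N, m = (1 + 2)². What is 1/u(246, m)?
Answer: -1/237 ≈ -0.0042194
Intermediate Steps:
m = 9 (m = 3² = 9)
1/u(246, m) = 1/(9 - 1*246) = 1/(9 - 246) = 1/(-237) = -1/237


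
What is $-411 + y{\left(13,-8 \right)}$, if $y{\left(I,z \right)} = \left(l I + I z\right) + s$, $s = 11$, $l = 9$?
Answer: $-387$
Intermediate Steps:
$y{\left(I,z \right)} = 11 + 9 I + I z$ ($y{\left(I,z \right)} = \left(9 I + I z\right) + 11 = 11 + 9 I + I z$)
$-411 + y{\left(13,-8 \right)} = -411 + \left(11 + 9 \cdot 13 + 13 \left(-8\right)\right) = -411 + \left(11 + 117 - 104\right) = -411 + 24 = -387$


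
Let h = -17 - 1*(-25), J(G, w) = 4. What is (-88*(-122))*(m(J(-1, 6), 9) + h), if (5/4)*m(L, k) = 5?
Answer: 128832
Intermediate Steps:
m(L, k) = 4 (m(L, k) = (4/5)*5 = 4)
h = 8 (h = -17 + 25 = 8)
(-88*(-122))*(m(J(-1, 6), 9) + h) = (-88*(-122))*(4 + 8) = 10736*12 = 128832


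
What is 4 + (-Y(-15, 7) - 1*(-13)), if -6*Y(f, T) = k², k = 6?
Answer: 23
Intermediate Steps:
Y(f, T) = -6 (Y(f, T) = -⅙*6² = -⅙*36 = -6)
4 + (-Y(-15, 7) - 1*(-13)) = 4 + (-1*(-6) - 1*(-13)) = 4 + (6 + 13) = 4 + 19 = 23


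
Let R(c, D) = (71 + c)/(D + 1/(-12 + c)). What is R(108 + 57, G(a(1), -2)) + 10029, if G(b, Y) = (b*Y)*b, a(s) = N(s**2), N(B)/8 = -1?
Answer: 196361799/19583 ≈ 10027.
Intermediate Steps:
N(B) = -8 (N(B) = 8*(-1) = -8)
a(s) = -8
G(b, Y) = Y*b**2 (G(b, Y) = (Y*b)*b = Y*b**2)
R(c, D) = (71 + c)/(D + 1/(-12 + c))
R(108 + 57, G(a(1), -2)) + 10029 = (-852 + (108 + 57)**2 + 59*(108 + 57))/(1 - (-24)*(-8)**2 + (-2*(-8)**2)*(108 + 57)) + 10029 = (-852 + 165**2 + 59*165)/(1 - (-24)*64 - 2*64*165) + 10029 = (-852 + 27225 + 9735)/(1 - 12*(-128) - 128*165) + 10029 = 36108/(1 + 1536 - 21120) + 10029 = 36108/(-19583) + 10029 = -1/19583*36108 + 10029 = -36108/19583 + 10029 = 196361799/19583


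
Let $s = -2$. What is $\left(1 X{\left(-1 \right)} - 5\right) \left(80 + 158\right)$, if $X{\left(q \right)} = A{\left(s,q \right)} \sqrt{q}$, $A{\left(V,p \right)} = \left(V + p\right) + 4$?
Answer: $-1190 + 238 i \approx -1190.0 + 238.0 i$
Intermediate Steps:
$A{\left(V,p \right)} = 4 + V + p$
$X{\left(q \right)} = \sqrt{q} \left(2 + q\right)$ ($X{\left(q \right)} = \left(4 - 2 + q\right) \sqrt{q} = \left(2 + q\right) \sqrt{q} = \sqrt{q} \left(2 + q\right)$)
$\left(1 X{\left(-1 \right)} - 5\right) \left(80 + 158\right) = \left(1 \sqrt{-1} \left(2 - 1\right) - 5\right) \left(80 + 158\right) = \left(1 i 1 - 5\right) 238 = \left(1 i - 5\right) 238 = \left(i - 5\right) 238 = \left(-5 + i\right) 238 = -1190 + 238 i$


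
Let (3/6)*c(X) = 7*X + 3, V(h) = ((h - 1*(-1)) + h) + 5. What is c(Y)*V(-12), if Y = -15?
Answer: 3672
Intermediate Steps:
V(h) = 6 + 2*h (V(h) = ((h + 1) + h) + 5 = ((1 + h) + h) + 5 = (1 + 2*h) + 5 = 6 + 2*h)
c(X) = 6 + 14*X (c(X) = 2*(7*X + 3) = 2*(3 + 7*X) = 6 + 14*X)
c(Y)*V(-12) = (6 + 14*(-15))*(6 + 2*(-12)) = (6 - 210)*(6 - 24) = -204*(-18) = 3672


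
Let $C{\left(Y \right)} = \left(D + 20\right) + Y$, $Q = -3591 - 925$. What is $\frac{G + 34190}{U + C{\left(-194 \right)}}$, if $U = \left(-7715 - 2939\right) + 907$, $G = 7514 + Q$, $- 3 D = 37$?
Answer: $- \frac{27891}{7450} \approx -3.7438$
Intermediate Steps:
$D = - \frac{37}{3}$ ($D = \left(- \frac{1}{3}\right) 37 = - \frac{37}{3} \approx -12.333$)
$Q = -4516$
$C{\left(Y \right)} = \frac{23}{3} + Y$ ($C{\left(Y \right)} = \left(- \frac{37}{3} + 20\right) + Y = \frac{23}{3} + Y$)
$G = 2998$ ($G = 7514 - 4516 = 2998$)
$U = -9747$ ($U = -10654 + 907 = -9747$)
$\frac{G + 34190}{U + C{\left(-194 \right)}} = \frac{2998 + 34190}{-9747 + \left(\frac{23}{3} - 194\right)} = \frac{37188}{-9747 - \frac{559}{3}} = \frac{37188}{- \frac{29800}{3}} = 37188 \left(- \frac{3}{29800}\right) = - \frac{27891}{7450}$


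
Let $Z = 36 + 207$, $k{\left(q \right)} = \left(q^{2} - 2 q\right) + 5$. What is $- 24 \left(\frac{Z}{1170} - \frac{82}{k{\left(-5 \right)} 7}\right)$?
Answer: $\frac{186}{91} \approx 2.044$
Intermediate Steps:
$k{\left(q \right)} = 5 + q^{2} - 2 q$
$Z = 243$
$- 24 \left(\frac{Z}{1170} - \frac{82}{k{\left(-5 \right)} 7}\right) = - 24 \left(\frac{243}{1170} - \frac{82}{\left(5 + \left(-5\right)^{2} - -10\right) 7}\right) = - 24 \left(243 \cdot \frac{1}{1170} - \frac{82}{\left(5 + 25 + 10\right) 7}\right) = - 24 \left(\frac{27}{130} - \frac{82}{40 \cdot 7}\right) = - 24 \left(\frac{27}{130} - \frac{82}{280}\right) = - 24 \left(\frac{27}{130} - \frac{41}{140}\right) = \left(-24\right) \left(- \frac{31}{364}\right) = \frac{186}{91}$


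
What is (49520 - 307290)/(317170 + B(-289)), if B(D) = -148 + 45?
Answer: -257770/317067 ≈ -0.81298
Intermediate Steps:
B(D) = -103
(49520 - 307290)/(317170 + B(-289)) = (49520 - 307290)/(317170 - 103) = -257770/317067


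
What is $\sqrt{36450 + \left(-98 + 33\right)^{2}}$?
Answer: $5 \sqrt{1627} \approx 201.68$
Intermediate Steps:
$\sqrt{36450 + \left(-98 + 33\right)^{2}} = \sqrt{36450 + \left(-65\right)^{2}} = \sqrt{36450 + 4225} = \sqrt{40675} = 5 \sqrt{1627}$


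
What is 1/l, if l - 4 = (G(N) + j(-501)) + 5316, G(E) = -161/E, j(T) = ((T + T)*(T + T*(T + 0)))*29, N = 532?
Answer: -76/553205799703 ≈ -1.3738e-10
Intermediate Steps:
j(T) = 58*T*(T + T²) (j(T) = ((2*T)*(T + T*T))*29 = ((2*T)*(T + T²))*29 = (2*T*(T + T²))*29 = 58*T*(T + T²))
l = -553205799703/76 (l = 4 + ((-161/532 + 58*(-501)²*(1 - 501)) + 5316) = 4 + ((-161*1/532 + 58*251001*(-500)) + 5316) = 4 + ((-23/76 - 7279029000) + 5316) = 4 + (-553206204023/76 + 5316) = 4 - 553205800007/76 = -553205799703/76 ≈ -7.2790e+9)
1/l = 1/(-553205799703/76) = -76/553205799703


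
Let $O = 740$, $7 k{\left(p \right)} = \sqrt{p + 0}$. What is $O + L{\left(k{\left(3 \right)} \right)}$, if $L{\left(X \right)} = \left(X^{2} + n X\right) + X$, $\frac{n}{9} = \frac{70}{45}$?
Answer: $\frac{36263}{49} + \frac{15 \sqrt{3}}{7} \approx 743.77$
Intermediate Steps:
$k{\left(p \right)} = \frac{\sqrt{p}}{7}$ ($k{\left(p \right)} = \frac{\sqrt{p + 0}}{7} = \frac{\sqrt{p}}{7}$)
$n = 14$ ($n = 9 \cdot \frac{70}{45} = 9 \cdot 70 \cdot \frac{1}{45} = 9 \cdot \frac{14}{9} = 14$)
$L{\left(X \right)} = X^{2} + 15 X$ ($L{\left(X \right)} = \left(X^{2} + 14 X\right) + X = X^{2} + 15 X$)
$O + L{\left(k{\left(3 \right)} \right)} = 740 + \frac{\sqrt{3}}{7} \left(15 + \frac{\sqrt{3}}{7}\right) = 740 + \frac{\sqrt{3} \left(15 + \frac{\sqrt{3}}{7}\right)}{7}$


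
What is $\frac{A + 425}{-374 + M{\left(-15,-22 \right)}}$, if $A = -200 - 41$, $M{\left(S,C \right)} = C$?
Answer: $- \frac{46}{99} \approx -0.46465$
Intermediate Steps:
$A = -241$
$\frac{A + 425}{-374 + M{\left(-15,-22 \right)}} = \frac{-241 + 425}{-374 - 22} = \frac{184}{-396} = 184 \left(- \frac{1}{396}\right) = - \frac{46}{99}$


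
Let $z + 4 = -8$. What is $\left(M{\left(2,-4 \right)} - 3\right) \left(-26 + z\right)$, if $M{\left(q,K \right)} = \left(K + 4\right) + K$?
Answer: $266$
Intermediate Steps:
$z = -12$ ($z = -4 - 8 = -12$)
$M{\left(q,K \right)} = 4 + 2 K$ ($M{\left(q,K \right)} = \left(4 + K\right) + K = 4 + 2 K$)
$\left(M{\left(2,-4 \right)} - 3\right) \left(-26 + z\right) = \left(\left(4 + 2 \left(-4\right)\right) - 3\right) \left(-26 - 12\right) = \left(\left(4 - 8\right) - 3\right) \left(-38\right) = \left(-4 - 3\right) \left(-38\right) = \left(-7\right) \left(-38\right) = 266$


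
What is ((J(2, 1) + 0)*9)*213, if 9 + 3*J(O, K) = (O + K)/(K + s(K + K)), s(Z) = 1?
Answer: -9585/2 ≈ -4792.5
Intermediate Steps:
J(O, K) = -3 + (K + O)/(3*(1 + K)) (J(O, K) = -3 + ((O + K)/(K + 1))/3 = -3 + ((K + O)/(1 + K))/3 = -3 + (K + O)/(3*(1 + K)))
((J(2, 1) + 0)*9)*213 = (((-9 + 2 - 8*1)/(3*(1 + 1)) + 0)*9)*213 = (((⅓)*(-9 + 2 - 8)/2 + 0)*9)*213 = (((⅓)*(½)*(-15) + 0)*9)*213 = ((-5/2 + 0)*9)*213 = -5/2*9*213 = -45/2*213 = -9585/2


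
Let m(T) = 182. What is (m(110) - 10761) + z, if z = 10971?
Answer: 392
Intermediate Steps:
(m(110) - 10761) + z = (182 - 10761) + 10971 = -10579 + 10971 = 392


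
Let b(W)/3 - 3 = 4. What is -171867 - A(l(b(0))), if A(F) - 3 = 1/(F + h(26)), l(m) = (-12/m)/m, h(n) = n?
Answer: -656199807/3818 ≈ -1.7187e+5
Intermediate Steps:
b(W) = 21 (b(W) = 9 + 3*4 = 9 + 12 = 21)
l(m) = -12/m²
A(F) = 3 + 1/(26 + F) (A(F) = 3 + 1/(F + 26) = 3 + 1/(26 + F))
-171867 - A(l(b(0))) = -171867 - (79 + 3*(-12/21²))/(26 - 12/21²) = -171867 - (79 + 3*(-12*1/441))/(26 - 12*1/441) = -171867 - (79 + 3*(-4/147))/(26 - 4/147) = -171867 - (79 - 4/49)/3818/147 = -171867 - 147*3867/(3818*49) = -171867 - 1*11601/3818 = -171867 - 11601/3818 = -656199807/3818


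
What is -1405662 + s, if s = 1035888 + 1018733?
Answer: 648959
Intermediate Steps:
s = 2054621
-1405662 + s = -1405662 + 2054621 = 648959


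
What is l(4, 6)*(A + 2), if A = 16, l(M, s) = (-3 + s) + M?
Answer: 126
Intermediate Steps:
l(M, s) = -3 + M + s
l(4, 6)*(A + 2) = (-3 + 4 + 6)*(16 + 2) = 7*18 = 126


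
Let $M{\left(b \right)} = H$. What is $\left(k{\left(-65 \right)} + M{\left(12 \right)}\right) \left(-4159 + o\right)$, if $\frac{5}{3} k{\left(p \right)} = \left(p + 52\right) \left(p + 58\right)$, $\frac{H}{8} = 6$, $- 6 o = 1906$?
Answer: $-459306$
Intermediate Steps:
$o = - \frac{953}{3}$ ($o = \left(- \frac{1}{6}\right) 1906 = - \frac{953}{3} \approx -317.67$)
$H = 48$ ($H = 8 \cdot 6 = 48$)
$M{\left(b \right)} = 48$
$k{\left(p \right)} = \frac{3 \left(52 + p\right) \left(58 + p\right)}{5}$ ($k{\left(p \right)} = \frac{3 \left(p + 52\right) \left(p + 58\right)}{5} = \frac{3 \left(52 + p\right) \left(58 + p\right)}{5}$)
$\left(k{\left(-65 \right)} + M{\left(12 \right)}\right) \left(-4159 + o\right) = \left(\left(\frac{9048}{5} + 66 \left(-65\right) + \frac{3 \left(-65\right)^{2}}{5}\right) + 48\right) \left(-4159 - \frac{953}{3}\right) = \left(\left(\frac{9048}{5} - 4290 + \frac{3}{5} \cdot 4225\right) + 48\right) \left(- \frac{13430}{3}\right) = \left(\left(\frac{9048}{5} - 4290 + 2535\right) + 48\right) \left(- \frac{13430}{3}\right) = \left(\frac{273}{5} + 48\right) \left(- \frac{13430}{3}\right) = \frac{513}{5} \left(- \frac{13430}{3}\right) = -459306$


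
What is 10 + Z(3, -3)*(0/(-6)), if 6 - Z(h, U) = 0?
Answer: 10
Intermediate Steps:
Z(h, U) = 6 (Z(h, U) = 6 - 1*0 = 6 + 0 = 6)
10 + Z(3, -3)*(0/(-6)) = 10 + 6*(0/(-6)) = 10 + 6*(0*(-⅙)) = 10 + 6*0 = 10 + 0 = 10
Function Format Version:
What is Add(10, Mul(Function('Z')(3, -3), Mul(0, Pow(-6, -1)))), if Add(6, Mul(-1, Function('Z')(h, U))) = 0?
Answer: 10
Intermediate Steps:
Function('Z')(h, U) = 6 (Function('Z')(h, U) = Add(6, Mul(-1, 0)) = Add(6, 0) = 6)
Add(10, Mul(Function('Z')(3, -3), Mul(0, Pow(-6, -1)))) = Add(10, Mul(6, Mul(0, Pow(-6, -1)))) = Add(10, Mul(6, Mul(0, Rational(-1, 6)))) = Add(10, Mul(6, 0)) = Add(10, 0) = 10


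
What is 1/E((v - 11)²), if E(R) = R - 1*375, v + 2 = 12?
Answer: -1/374 ≈ -0.0026738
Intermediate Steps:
v = 10 (v = -2 + 12 = 10)
E(R) = -375 + R (E(R) = R - 375 = -375 + R)
1/E((v - 11)²) = 1/(-375 + (10 - 11)²) = 1/(-375 + (-1)²) = 1/(-375 + 1) = 1/(-374) = -1/374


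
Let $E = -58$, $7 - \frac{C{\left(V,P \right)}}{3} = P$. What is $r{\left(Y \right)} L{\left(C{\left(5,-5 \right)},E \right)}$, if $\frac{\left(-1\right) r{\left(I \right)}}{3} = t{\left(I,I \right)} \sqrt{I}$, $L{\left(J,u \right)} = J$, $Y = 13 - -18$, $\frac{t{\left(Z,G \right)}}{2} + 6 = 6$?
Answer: $0$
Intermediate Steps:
$C{\left(V,P \right)} = 21 - 3 P$
$t{\left(Z,G \right)} = 0$ ($t{\left(Z,G \right)} = -12 + 2 \cdot 6 = -12 + 12 = 0$)
$Y = 31$ ($Y = 13 + 18 = 31$)
$r{\left(I \right)} = 0$ ($r{\left(I \right)} = - 3 \cdot 0 \sqrt{I} = \left(-3\right) 0 = 0$)
$r{\left(Y \right)} L{\left(C{\left(5,-5 \right)},E \right)} = 0 \left(21 - -15\right) = 0 \left(21 + 15\right) = 0 \cdot 36 = 0$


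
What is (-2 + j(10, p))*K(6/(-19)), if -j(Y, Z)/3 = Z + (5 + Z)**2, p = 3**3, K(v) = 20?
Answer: -63100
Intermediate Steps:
p = 27
j(Y, Z) = -3*Z - 3*(5 + Z)**2 (j(Y, Z) = -3*(Z + (5 + Z)**2) = -3*Z - 3*(5 + Z)**2)
(-2 + j(10, p))*K(6/(-19)) = (-2 + (-3*27 - 3*(5 + 27)**2))*20 = (-2 + (-81 - 3*32**2))*20 = (-2 + (-81 - 3*1024))*20 = (-2 + (-81 - 3072))*20 = (-2 - 3153)*20 = -3155*20 = -63100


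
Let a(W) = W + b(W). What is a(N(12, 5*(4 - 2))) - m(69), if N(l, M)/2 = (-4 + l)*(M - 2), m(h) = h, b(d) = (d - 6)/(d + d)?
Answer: 7613/128 ≈ 59.477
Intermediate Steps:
b(d) = (-6 + d)/(2*d) (b(d) = (-6 + d)/((2*d)) = (-6 + d)*(1/(2*d)) = (-6 + d)/(2*d))
N(l, M) = 2*(-4 + l)*(-2 + M) (N(l, M) = 2*((-4 + l)*(M - 2)) = 2*((-4 + l)*(-2 + M)) = 2*(-4 + l)*(-2 + M))
a(W) = W + (-6 + W)/(2*W)
a(N(12, 5*(4 - 2))) - m(69) = (1/2 + (16 - 40*(4 - 2) - 4*12 + 2*(5*(4 - 2))*12) - 3/(16 - 40*(4 - 2) - 4*12 + 2*(5*(4 - 2))*12)) - 1*69 = (1/2 + (16 - 40*2 - 48 + 2*(5*2)*12) - 3/(16 - 40*2 - 48 + 2*(5*2)*12)) - 69 = (1/2 + (16 - 8*10 - 48 + 2*10*12) - 3/(16 - 8*10 - 48 + 2*10*12)) - 69 = (1/2 + (16 - 80 - 48 + 240) - 3/(16 - 80 - 48 + 240)) - 69 = (1/2 + 128 - 3/128) - 69 = 16445/128 - 69 = 7613/128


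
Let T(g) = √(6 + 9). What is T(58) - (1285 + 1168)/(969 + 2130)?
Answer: -2453/3099 + √15 ≈ 3.0814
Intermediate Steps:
T(g) = √15
T(58) - (1285 + 1168)/(969 + 2130) = √15 - (1285 + 1168)/(969 + 2130) = √15 - 2453/3099 = -2453/3099 + √15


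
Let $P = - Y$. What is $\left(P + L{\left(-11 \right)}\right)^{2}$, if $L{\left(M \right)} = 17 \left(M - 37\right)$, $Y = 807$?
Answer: $2634129$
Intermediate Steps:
$L{\left(M \right)} = -629 + 17 M$ ($L{\left(M \right)} = 17 \left(-37 + M\right) = -629 + 17 M$)
$P = -807$ ($P = \left(-1\right) 807 = -807$)
$\left(P + L{\left(-11 \right)}\right)^{2} = \left(-807 + \left(-629 + 17 \left(-11\right)\right)\right)^{2} = \left(-807 - 816\right)^{2} = \left(-1623\right)^{2} = 2634129$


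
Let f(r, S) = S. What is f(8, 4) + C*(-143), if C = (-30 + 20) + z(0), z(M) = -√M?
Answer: 1434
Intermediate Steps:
C = -10 (C = (-30 + 20) - √0 = -10 - 1*0 = -10 + 0 = -10)
f(8, 4) + C*(-143) = 4 - 10*(-143) = 4 + 1430 = 1434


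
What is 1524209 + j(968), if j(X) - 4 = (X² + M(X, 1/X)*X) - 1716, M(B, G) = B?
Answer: 3396545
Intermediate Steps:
j(X) = -1712 + 2*X² (j(X) = 4 + ((X² + X*X) - 1716) = 4 + ((X² + X²) - 1716) = 4 + (2*X² - 1716) = 4 + (-1716 + 2*X²) = -1712 + 2*X²)
1524209 + j(968) = 1524209 + (-1712 + 2*968²) = 1524209 + (-1712 + 2*937024) = 1524209 + (-1712 + 1874048) = 1524209 + 1872336 = 3396545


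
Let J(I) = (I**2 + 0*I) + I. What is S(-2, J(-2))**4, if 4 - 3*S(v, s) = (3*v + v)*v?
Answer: 256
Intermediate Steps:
J(I) = I + I**2 (J(I) = (I**2 + 0) + I = I**2 + I = I + I**2)
S(v, s) = 4/3 - 4*v**2/3 (S(v, s) = 4/3 - (3*v + v)*v/3 = 4/3 - 4*v*v/3 = 4/3 - 4*v**2/3)
S(-2, J(-2))**4 = (4/3 - 4/3*(-2)**2)**4 = (4/3 - 4/3*4)**4 = (4/3 - 16/3)**4 = (-4)**4 = 256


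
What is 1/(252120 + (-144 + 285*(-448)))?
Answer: 1/124296 ≈ 8.0453e-6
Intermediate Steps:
1/(252120 + (-144 + 285*(-448))) = 1/(252120 + (-144 - 127680)) = 1/(252120 - 127824) = 1/124296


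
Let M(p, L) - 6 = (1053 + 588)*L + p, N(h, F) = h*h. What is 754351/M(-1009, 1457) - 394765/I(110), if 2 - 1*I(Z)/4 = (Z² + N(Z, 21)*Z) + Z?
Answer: 2498231743771/6420356936544 ≈ 0.38911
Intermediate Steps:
N(h, F) = h²
M(p, L) = 6 + p + 1641*L (M(p, L) = 6 + ((1053 + 588)*L + p) = 6 + (1641*L + p) = 6 + (p + 1641*L) = 6 + p + 1641*L)
I(Z) = 8 - 4*Z - 4*Z² - 4*Z³ (I(Z) = 8 - 4*((Z² + Z²*Z) + Z) = 8 - 4*((Z² + Z³) + Z) = 8 - 4*(Z + Z² + Z³) = 8 + (-4*Z - 4*Z² - 4*Z³) = 8 - 4*Z - 4*Z² - 4*Z³)
754351/M(-1009, 1457) - 394765/I(110) = 754351/(6 - 1009 + 1641*1457) - 394765/(8 - 4*110 - 4*110² - 4*110³) = 754351/(6 - 1009 + 2390937) - 394765/(8 - 440 - 4*12100 - 4*1331000) = 754351/2389934 - 394765/(8 - 440 - 48400 - 5324000) = 754351*(1/2389934) - 394765/(-5372832) = 754351/2389934 - 394765*(-1/5372832) = 754351/2389934 + 394765/5372832 = 2498231743771/6420356936544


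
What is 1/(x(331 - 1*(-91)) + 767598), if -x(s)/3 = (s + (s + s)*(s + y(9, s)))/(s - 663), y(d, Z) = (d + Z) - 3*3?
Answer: 241/187129392 ≈ 1.2879e-6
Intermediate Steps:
y(d, Z) = -9 + Z + d (y(d, Z) = (Z + d) - 9 = -9 + Z + d)
x(s) = -3*(s + 4*s**2)/(-663 + s) (x(s) = -3*(s + (s + s)*(s + (-9 + s + 9)))/(s - 663) = -3*(s + (2*s)*(s + s))/(-663 + s) = -3*(s + (2*s)*(2*s))/(-663 + s) = -3*(s + 4*s**2)/(-663 + s))
1/(x(331 - 1*(-91)) + 767598) = 1/(-3*(331 - 1*(-91))*(1 + 4*(331 - 1*(-91)))/(-663 + (331 - 1*(-91))) + 767598) = 1/(-3*(331 + 91)*(1 + 4*(331 + 91))/(-663 + (331 + 91)) + 767598) = 1/(-3*422*(1 + 4*422)/(-663 + 422) + 767598) = 1/(-3*422*(1 + 1688)/(-241) + 767598) = 1/(-3*422*(-1/241)*1689 + 767598) = 1/(2138274/241 + 767598) = 1/(187129392/241) = 241/187129392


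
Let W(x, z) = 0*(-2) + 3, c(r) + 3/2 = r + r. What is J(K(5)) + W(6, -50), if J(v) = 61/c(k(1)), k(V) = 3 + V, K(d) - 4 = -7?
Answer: 161/13 ≈ 12.385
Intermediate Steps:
K(d) = -3 (K(d) = 4 - 7 = -3)
c(r) = -3/2 + 2*r (c(r) = -3/2 + (r + r) = -3/2 + 2*r)
W(x, z) = 3 (W(x, z) = 0 + 3 = 3)
J(v) = 122/13 (J(v) = 61/(-3/2 + 2*(3 + 1)) = 61/(-3/2 + 2*4) = 61/(-3/2 + 8) = 61/(13/2) = 61*(2/13) = 122/13)
J(K(5)) + W(6, -50) = 122/13 + 3 = 161/13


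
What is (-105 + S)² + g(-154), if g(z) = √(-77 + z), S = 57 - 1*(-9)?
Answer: 1521 + I*√231 ≈ 1521.0 + 15.199*I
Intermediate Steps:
S = 66 (S = 57 + 9 = 66)
(-105 + S)² + g(-154) = (-105 + 66)² + √(-77 - 154) = (-39)² + √(-231) = 1521 + I*√231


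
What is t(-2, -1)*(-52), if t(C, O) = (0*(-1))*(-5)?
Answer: 0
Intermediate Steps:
t(C, O) = 0 (t(C, O) = 0*(-5) = 0)
t(-2, -1)*(-52) = 0*(-52) = 0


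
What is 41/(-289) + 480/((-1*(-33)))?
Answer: 45789/3179 ≈ 14.404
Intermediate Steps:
41/(-289) + 480/((-1*(-33))) = 41*(-1/289) + 480/33 = -41/289 + 480*(1/33) = -41/289 + 160/11 = 45789/3179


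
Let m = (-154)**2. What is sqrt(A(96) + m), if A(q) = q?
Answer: 2*sqrt(5953) ≈ 154.31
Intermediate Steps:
m = 23716
sqrt(A(96) + m) = sqrt(96 + 23716) = sqrt(23812) = 2*sqrt(5953)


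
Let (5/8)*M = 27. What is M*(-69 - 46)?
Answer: -4968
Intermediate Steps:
M = 216/5 (M = (8/5)*27 = 216/5 ≈ 43.200)
M*(-69 - 46) = 216*(-69 - 46)/5 = (216/5)*(-115) = -4968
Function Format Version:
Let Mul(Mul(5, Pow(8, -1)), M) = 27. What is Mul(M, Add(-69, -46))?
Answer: -4968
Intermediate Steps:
M = Rational(216, 5) (M = Mul(Rational(8, 5), 27) = Rational(216, 5) ≈ 43.200)
Mul(M, Add(-69, -46)) = Mul(Rational(216, 5), Add(-69, -46)) = Mul(Rational(216, 5), -115) = -4968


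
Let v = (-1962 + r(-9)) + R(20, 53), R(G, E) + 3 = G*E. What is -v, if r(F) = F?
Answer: 914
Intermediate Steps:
R(G, E) = -3 + E*G (R(G, E) = -3 + G*E = -3 + E*G)
v = -914 (v = (-1962 - 9) + (-3 + 53*20) = -1971 + (-3 + 1060) = -1971 + 1057 = -914)
-v = -1*(-914) = 914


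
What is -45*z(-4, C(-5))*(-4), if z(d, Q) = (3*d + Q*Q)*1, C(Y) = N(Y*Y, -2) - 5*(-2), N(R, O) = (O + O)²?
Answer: 119520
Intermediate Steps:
N(R, O) = 4*O² (N(R, O) = (2*O)² = 4*O²)
C(Y) = 26 (C(Y) = 4*(-2)² - 5*(-2) = 4*4 + 10 = 16 + 10 = 26)
z(d, Q) = Q² + 3*d (z(d, Q) = (3*d + Q²)*1 = (Q² + 3*d)*1 = Q² + 3*d)
-45*z(-4, C(-5))*(-4) = -45*(26² + 3*(-4))*(-4) = -45*(676 - 12)*(-4) = -45*664*(-4) = -29880*(-4) = 119520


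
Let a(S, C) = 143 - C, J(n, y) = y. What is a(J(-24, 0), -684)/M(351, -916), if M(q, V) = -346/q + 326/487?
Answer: -141364899/54076 ≈ -2614.2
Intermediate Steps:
M(q, V) = 326/487 - 346/q (M(q, V) = -346/q + 326*(1/487) = -346/q + 326/487 = 326/487 - 346/q)
a(J(-24, 0), -684)/M(351, -916) = (143 - 1*(-684))/(326/487 - 346/351) = (143 + 684)/(326/487 - 346*1/351) = 827/(326/487 - 346/351) = 827/(-54076/170937) = 827*(-170937/54076) = -141364899/54076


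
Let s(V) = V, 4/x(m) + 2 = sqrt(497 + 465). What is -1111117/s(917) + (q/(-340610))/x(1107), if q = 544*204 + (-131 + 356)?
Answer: -108116164489/89239820 - 111201*sqrt(962)/1362440 ≈ -1214.1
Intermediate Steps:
x(m) = 4/(-2 + sqrt(962)) (x(m) = 4/(-2 + sqrt(497 + 465)) = 4/(-2 + sqrt(962)))
q = 111201 (q = 110976 + 225 = 111201)
-1111117/s(917) + (q/(-340610))/x(1107) = -1111117/917 + (111201/(-340610))/(4/479 + 2*sqrt(962)/479) = -1111117*1/917 + (111201*(-1/340610))/(4/479 + 2*sqrt(962)/479) = -158731/131 - 111201/(340610*(4/479 + 2*sqrt(962)/479))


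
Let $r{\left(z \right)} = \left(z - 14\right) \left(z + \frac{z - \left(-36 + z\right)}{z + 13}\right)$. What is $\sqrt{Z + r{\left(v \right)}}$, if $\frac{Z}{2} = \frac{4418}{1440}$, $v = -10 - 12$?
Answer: $\frac{\sqrt{3391690}}{60} \approx 30.694$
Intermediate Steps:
$v = -22$
$Z = \frac{2209}{360}$ ($Z = 2 \cdot \frac{4418}{1440} = 2 \cdot 4418 \cdot \frac{1}{1440} = 2 \cdot \frac{2209}{720} = \frac{2209}{360} \approx 6.1361$)
$r{\left(z \right)} = \left(-14 + z\right) \left(z + \frac{36}{13 + z}\right)$
$\sqrt{Z + r{\left(v \right)}} = \sqrt{\frac{2209}{360} + \frac{-504 + \left(-22\right)^{3} - \left(-22\right)^{2} - -3212}{13 - 22}} = \sqrt{\frac{2209}{360} + \frac{-504 - 10648 - 484 + 3212}{-9}} = \sqrt{\frac{2209}{360} - \frac{-504 - 10648 - 484 + 3212}{9}} = \sqrt{\frac{2209}{360} - -936} = \sqrt{\frac{2209}{360} + 936} = \sqrt{\frac{339169}{360}} = \frac{\sqrt{3391690}}{60}$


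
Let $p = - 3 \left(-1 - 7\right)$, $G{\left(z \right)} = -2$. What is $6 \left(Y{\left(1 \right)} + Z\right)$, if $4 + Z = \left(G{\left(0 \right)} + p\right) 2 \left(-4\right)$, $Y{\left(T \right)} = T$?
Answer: $-1074$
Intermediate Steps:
$p = 24$ ($p = - 3 \left(-1 - 7\right) = \left(-3\right) \left(-8\right) = 24$)
$Z = -180$ ($Z = -4 + \left(-2 + 24\right) 2 \left(-4\right) = -4 + 22 \left(-8\right) = -4 - 176 = -180$)
$6 \left(Y{\left(1 \right)} + Z\right) = 6 \left(1 - 180\right) = 6 \left(-179\right) = -1074$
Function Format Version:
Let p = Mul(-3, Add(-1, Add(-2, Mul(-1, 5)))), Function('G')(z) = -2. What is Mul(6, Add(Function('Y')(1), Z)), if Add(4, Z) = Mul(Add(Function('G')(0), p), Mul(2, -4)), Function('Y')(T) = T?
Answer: -1074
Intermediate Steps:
p = 24 (p = Mul(-3, Add(-1, Add(-2, -5))) = Mul(-3, Add(-1, -7)) = Mul(-3, -8) = 24)
Z = -180 (Z = Add(-4, Mul(Add(-2, 24), Mul(2, -4))) = Add(-4, Mul(22, -8)) = Add(-4, -176) = -180)
Mul(6, Add(Function('Y')(1), Z)) = Mul(6, Add(1, -180)) = Mul(6, -179) = -1074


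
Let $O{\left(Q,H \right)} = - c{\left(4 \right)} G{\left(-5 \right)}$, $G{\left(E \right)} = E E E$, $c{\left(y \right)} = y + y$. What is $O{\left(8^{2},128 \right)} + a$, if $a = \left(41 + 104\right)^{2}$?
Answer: $22025$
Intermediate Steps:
$c{\left(y \right)} = 2 y$
$a = 21025$ ($a = 145^{2} = 21025$)
$G{\left(E \right)} = E^{3}$ ($G{\left(E \right)} = E^{2} E = E^{3}$)
$O{\left(Q,H \right)} = 1000$ ($O{\left(Q,H \right)} = - 2 \cdot 4 \left(-5\right)^{3} = \left(-1\right) 8 \left(-125\right) = \left(-8\right) \left(-125\right) = 1000$)
$O{\left(8^{2},128 \right)} + a = 1000 + 21025 = 22025$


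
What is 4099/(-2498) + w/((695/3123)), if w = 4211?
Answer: 32848231789/1736110 ≈ 18921.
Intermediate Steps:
4099/(-2498) + w/((695/3123)) = 4099/(-2498) + 4211/((695/3123)) = 4099*(-1/2498) + 4211/((695*(1/3123))) = -4099/2498 + 4211/(695/3123) = -4099/2498 + 4211*(3123/695) = -4099/2498 + 13150953/695 = 32848231789/1736110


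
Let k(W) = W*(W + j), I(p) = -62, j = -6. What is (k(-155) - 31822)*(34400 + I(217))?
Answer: -235799046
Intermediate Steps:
k(W) = W*(-6 + W) (k(W) = W*(W - 6) = W*(-6 + W))
(k(-155) - 31822)*(34400 + I(217)) = (-155*(-6 - 155) - 31822)*(34400 - 62) = (-155*(-161) - 31822)*34338 = (24955 - 31822)*34338 = -6867*34338 = -235799046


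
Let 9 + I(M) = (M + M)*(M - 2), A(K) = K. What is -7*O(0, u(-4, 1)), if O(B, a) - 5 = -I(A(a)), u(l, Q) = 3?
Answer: -56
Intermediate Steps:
I(M) = -9 + 2*M*(-2 + M) (I(M) = -9 + (M + M)*(M - 2) = -9 + (2*M)*(-2 + M) = -9 + 2*M*(-2 + M))
O(B, a) = 14 - 2*a² + 4*a (O(B, a) = 5 - (-9 - 4*a + 2*a²) = 5 + (9 - 2*a² + 4*a) = 14 - 2*a² + 4*a)
-7*O(0, u(-4, 1)) = -7*(14 - 2*3² + 4*3) = -7*(14 - 2*9 + 12) = -7*(14 - 18 + 12) = -7*8 = -56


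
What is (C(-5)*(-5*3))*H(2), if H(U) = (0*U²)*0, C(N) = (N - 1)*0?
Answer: 0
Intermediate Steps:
C(N) = 0 (C(N) = (-1 + N)*0 = 0)
H(U) = 0 (H(U) = 0*0 = 0)
(C(-5)*(-5*3))*H(2) = (0*(-5*3))*0 = (0*(-15))*0 = 0*0 = 0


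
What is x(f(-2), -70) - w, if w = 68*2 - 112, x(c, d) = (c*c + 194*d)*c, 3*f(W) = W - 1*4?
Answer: 27128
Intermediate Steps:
f(W) = -4/3 + W/3 (f(W) = (W - 1*4)/3 = (W - 4)/3 = (-4 + W)/3 = -4/3 + W/3)
x(c, d) = c*(c² + 194*d) (x(c, d) = (c² + 194*d)*c = c*(c² + 194*d))
w = 24 (w = 136 - 112 = 24)
x(f(-2), -70) - w = (-4/3 + (⅓)*(-2))*((-4/3 + (⅓)*(-2))² + 194*(-70)) - 1*24 = (-4/3 - ⅔)*((-4/3 - ⅔)² - 13580) - 24 = -2*((-2)² - 13580) - 24 = -2*(4 - 13580) - 24 = -2*(-13576) - 24 = 27152 - 24 = 27128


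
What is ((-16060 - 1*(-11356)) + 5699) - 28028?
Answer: -27033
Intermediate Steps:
((-16060 - 1*(-11356)) + 5699) - 28028 = ((-16060 + 11356) + 5699) - 28028 = (-4704 + 5699) - 28028 = 995 - 28028 = -27033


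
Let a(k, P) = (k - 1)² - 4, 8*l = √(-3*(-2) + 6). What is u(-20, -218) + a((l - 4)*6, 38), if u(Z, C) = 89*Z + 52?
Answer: -4401/4 - 75*√3 ≈ -1230.2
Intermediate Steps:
u(Z, C) = 52 + 89*Z
l = √3/4 (l = √(-3*(-2) + 6)/8 = √(6 + 6)/8 = √12/8 = (2*√3)/8 = √3/4 ≈ 0.43301)
a(k, P) = -4 + (-1 + k)² (a(k, P) = (-1 + k)² - 4 = -4 + (-1 + k)²)
u(-20, -218) + a((l - 4)*6, 38) = (52 + 89*(-20)) + (-4 + (-1 + (√3/4 - 4)*6)²) = (52 - 1780) + (-4 + (-1 + (-4 + √3/4)*6)²) = -1728 + (-4 + (-1 + (-24 + 3*√3/2))²) = -1728 + (-4 + (-25 + 3*√3/2)²) = -1732 + (-25 + 3*√3/2)²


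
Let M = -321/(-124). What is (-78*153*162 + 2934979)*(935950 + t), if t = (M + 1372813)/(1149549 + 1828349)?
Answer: 31471452042856248513/33569032 ≈ 9.3751e+11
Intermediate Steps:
M = 321/124 (M = -1/124*(-321) = 321/124 ≈ 2.5887)
t = 170229133/369259352 (t = (321/124 + 1372813)/(1149549 + 1828349) = (170229133/124)/2977898 = (170229133/124)*(1/2977898) = 170229133/369259352 ≈ 0.46100)
(-78*153*162 + 2934979)*(935950 + t) = (-78*153*162 + 2934979)*(935950 + 170229133/369259352) = (-11934*162 + 2934979)*(345608460733533/369259352) = (-1933308 + 2934979)*(345608460733533/369259352) = 1001671*(345608460733533/369259352) = 31471452042856248513/33569032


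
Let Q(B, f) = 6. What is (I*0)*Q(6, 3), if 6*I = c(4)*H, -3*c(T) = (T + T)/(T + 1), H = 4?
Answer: 0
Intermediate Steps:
c(T) = -2*T/(3*(1 + T)) (c(T) = -(T + T)/(3*(T + 1)) = -2*T/(3*(1 + T)))
I = -16/45 (I = (-2*4/(3 + 3*4)*4)/6 = (-2*4/(3 + 12)*4)/6 = (-2*4/15*4)/6 = (-2*4*1/15*4)/6 = (-8/15*4)/6 = (1/6)*(-32/15) = -16/45 ≈ -0.35556)
(I*0)*Q(6, 3) = -16/45*0*6 = 0*6 = 0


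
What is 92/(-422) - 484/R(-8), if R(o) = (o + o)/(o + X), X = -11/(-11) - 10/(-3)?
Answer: -281393/2532 ≈ -111.13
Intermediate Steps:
X = 13/3 (X = -11*(-1/11) - 10*(-⅓) = 1 + 10/3 = 13/3 ≈ 4.3333)
R(o) = 2*o/(13/3 + o) (R(o) = (o + o)/(o + 13/3) = (2*o)/(13/3 + o) = 2*o/(13/3 + o))
92/(-422) - 484/R(-8) = 92/(-422) - 484/(6*(-8)/(13 + 3*(-8))) = 92*(-1/422) - 484/(6*(-8)/(13 - 24)) = -46/211 - 484/(6*(-8)/(-11)) = -46/211 - 484/(6*(-8)*(-1/11)) = -46/211 - 484/48/11 = -46/211 - 484*11/48 = -46/211 - 1331/12 = -281393/2532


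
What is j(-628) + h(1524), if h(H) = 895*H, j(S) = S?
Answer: 1363352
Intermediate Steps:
j(-628) + h(1524) = -628 + 895*1524 = -628 + 1363980 = 1363352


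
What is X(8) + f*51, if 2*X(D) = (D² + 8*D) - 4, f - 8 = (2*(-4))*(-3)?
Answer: 1694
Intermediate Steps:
f = 32 (f = 8 + (2*(-4))*(-3) = 8 - 8*(-3) = 8 + 24 = 32)
X(D) = -2 + D²/2 + 4*D (X(D) = ((D² + 8*D) - 4)/2 = (-4 + D² + 8*D)/2 = -2 + D²/2 + 4*D)
X(8) + f*51 = (-2 + (½)*8² + 4*8) + 32*51 = (-2 + (½)*64 + 32) + 1632 = (-2 + 32 + 32) + 1632 = 62 + 1632 = 1694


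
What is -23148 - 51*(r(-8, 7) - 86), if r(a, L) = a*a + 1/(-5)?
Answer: -110079/5 ≈ -22016.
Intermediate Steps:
r(a, L) = -⅕ + a² (r(a, L) = a² - ⅕ = -⅕ + a²)
-23148 - 51*(r(-8, 7) - 86) = -23148 - 51*((-⅕ + (-8)²) - 86) = -23148 - 51*((-⅕ + 64) - 86) = -23148 - 51*(319/5 - 86) = -23148 - 51*(-111)/5 = -23148 - 1*(-5661/5) = -23148 + 5661/5 = -110079/5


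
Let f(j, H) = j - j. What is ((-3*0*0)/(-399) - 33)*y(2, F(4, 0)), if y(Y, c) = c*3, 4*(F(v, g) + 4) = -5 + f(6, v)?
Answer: 2079/4 ≈ 519.75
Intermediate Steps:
f(j, H) = 0
F(v, g) = -21/4 (F(v, g) = -4 + (-5 + 0)/4 = -4 + (1/4)*(-5) = -4 - 5/4 = -21/4)
y(Y, c) = 3*c
((-3*0*0)/(-399) - 33)*y(2, F(4, 0)) = ((-3*0*0)/(-399) - 33)*(3*(-21/4)) = ((0*0)*(-1/399) - 33)*(-63/4) = (0*(-1/399) - 33)*(-63/4) = (0 - 33)*(-63/4) = -33*(-63/4) = 2079/4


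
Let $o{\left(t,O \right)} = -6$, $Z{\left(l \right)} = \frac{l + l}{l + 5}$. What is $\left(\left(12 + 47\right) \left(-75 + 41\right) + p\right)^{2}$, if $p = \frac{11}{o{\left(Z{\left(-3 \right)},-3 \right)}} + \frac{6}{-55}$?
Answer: $\frac{439066589641}{108900} \approx 4.0318 \cdot 10^{6}$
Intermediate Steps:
$Z{\left(l \right)} = \frac{2 l}{5 + l}$
$p = - \frac{641}{330}$ ($p = \frac{11}{-6} + \frac{6}{-55} = 11 \left(- \frac{1}{6}\right) + 6 \left(- \frac{1}{55}\right) = - \frac{11}{6} - \frac{6}{55} = - \frac{641}{330} \approx -1.9424$)
$\left(\left(12 + 47\right) \left(-75 + 41\right) + p\right)^{2} = \left(\left(12 + 47\right) \left(-75 + 41\right) - \frac{641}{330}\right)^{2} = \left(59 \left(-34\right) - \frac{641}{330}\right)^{2} = \left(-2006 - \frac{641}{330}\right)^{2} = \left(- \frac{662621}{330}\right)^{2} = \frac{439066589641}{108900}$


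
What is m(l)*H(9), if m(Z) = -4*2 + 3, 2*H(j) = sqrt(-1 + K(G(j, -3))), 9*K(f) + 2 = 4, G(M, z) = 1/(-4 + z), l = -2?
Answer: -5*I*sqrt(7)/6 ≈ -2.2048*I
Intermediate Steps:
K(f) = 2/9 (K(f) = -2/9 + (1/9)*4 = -2/9 + 4/9 = 2/9)
H(j) = I*sqrt(7)/6 (H(j) = sqrt(-1 + 2/9)/2 = sqrt(-7/9)/2 = (I*sqrt(7)/3)/2 = I*sqrt(7)/6)
m(Z) = -5 (m(Z) = -8 + 3 = -5)
m(l)*H(9) = -5*I*sqrt(7)/6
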